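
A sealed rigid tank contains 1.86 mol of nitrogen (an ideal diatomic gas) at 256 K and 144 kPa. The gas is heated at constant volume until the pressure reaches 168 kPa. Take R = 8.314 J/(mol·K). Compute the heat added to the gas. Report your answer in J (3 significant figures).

Q ≈ 1650 J

Constant volume ⇒ W = 0, so Q = ΔU = nCᵥΔT with Cᵥ = 5R/2 = 20.79 J/(mol·K).
At constant V, T₂/T₁ = P₂/P₁ ⇒ ΔT = T₁(P₂/P₁ − 1) = 256·(168/144 − 1) = 42.67 K.
ΔU = (1.86)(20.79)(42.67) = 1649 J.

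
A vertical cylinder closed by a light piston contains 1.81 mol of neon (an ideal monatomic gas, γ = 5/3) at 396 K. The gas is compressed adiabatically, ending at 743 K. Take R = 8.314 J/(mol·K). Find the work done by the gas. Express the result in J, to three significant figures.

W ≈ -7830 J

Adiabatic ⇒ Q = 0, so W_by = −ΔU = nCᵥ(T₁ − T₂).
Cᵥ = 3R/2 = 12.47 J/(mol·K).
W = (1.81)(12.47)(396 − 743) = -7833 J.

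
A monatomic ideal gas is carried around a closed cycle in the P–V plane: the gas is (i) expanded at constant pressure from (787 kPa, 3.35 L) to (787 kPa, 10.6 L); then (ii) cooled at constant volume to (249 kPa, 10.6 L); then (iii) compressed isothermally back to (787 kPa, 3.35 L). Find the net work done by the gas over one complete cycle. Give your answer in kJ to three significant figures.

Leg (i): W = PΔV = (787)(10.6 − 3.35) = 5706 J.
Leg (ii): W = 0.
Leg (iii): W = PᵢVᵢ ln(V_f/Vᵢ) = (2639) ln(3.35/10.6) = -3040 J.
W_net = 5706 − 3040 = 2665 J.

W_net ≈ 2.67 kJ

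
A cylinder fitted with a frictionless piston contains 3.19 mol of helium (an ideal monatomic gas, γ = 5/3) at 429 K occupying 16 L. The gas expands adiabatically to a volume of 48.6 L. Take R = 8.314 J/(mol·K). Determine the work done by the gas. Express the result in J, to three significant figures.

W ≈ 8930 J

Adiabatic: TV^(γ−1) = const with γ = 5/3.
T₂ = T₁ (V₁/V₂)^(γ−1) = 429 × (16/48.6)^0.667 = 429 × 0.4768 = 204.5 K.
W_by = nCᵥ(T₁ − T₂) = (3.19)(12.47)(429 − 204.5) = 8930 J.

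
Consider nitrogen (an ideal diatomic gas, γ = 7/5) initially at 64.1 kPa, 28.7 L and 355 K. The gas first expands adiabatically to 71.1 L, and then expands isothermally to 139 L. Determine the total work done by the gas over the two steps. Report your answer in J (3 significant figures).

W_total ≈ 2260 J

Step 1 (adiabatic): W = (P₁V₁ − P₂V₂)/(γ−1) = (1840 − 1280)/0.4 = 1400 J.
After step 1: P = 18 kPa, V = 71.1 L, T = 247 K.
Step 2 (isothermal): W = P₁V₁ ln(V₂/V₁) = (1280) ln(139/71.1) = 858 J.
W_total = 1400 + 858 = 2258 J.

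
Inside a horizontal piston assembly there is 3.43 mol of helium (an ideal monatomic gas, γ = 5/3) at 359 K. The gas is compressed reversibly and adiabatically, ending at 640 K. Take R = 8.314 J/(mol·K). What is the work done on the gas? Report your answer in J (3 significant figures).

W ≈ 12000 J

Adiabatic ⇒ Q = 0, so W_by = −ΔU = nCᵥ(T₁ − T₂).
Cᵥ = 3R/2 = 12.47 J/(mol·K).
W = (3.43)(12.47)(359 − 640) = -12020 J.
Work on gas = −W_by = 12020 J.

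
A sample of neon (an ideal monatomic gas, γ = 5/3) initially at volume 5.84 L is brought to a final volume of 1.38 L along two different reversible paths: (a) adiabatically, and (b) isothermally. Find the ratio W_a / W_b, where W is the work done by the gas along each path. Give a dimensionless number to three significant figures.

Path (a) adiabatic: W = P₁V₁(1 − (V₁/V₂)^(γ−1))/(γ−1) → W_a/(P₁V₁) = -2.424.
Path (b) isothermal: W = P₁V₁ ln(V₂/V₁) → W_b/(P₁V₁) = -1.443.
W_a / W_b = -2.424 / -1.443 = 1.681.

W_a / W_b ≈ 1.68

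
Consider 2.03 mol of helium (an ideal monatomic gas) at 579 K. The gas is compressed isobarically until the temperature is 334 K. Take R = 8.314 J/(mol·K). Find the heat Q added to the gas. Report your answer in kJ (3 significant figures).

Q ≈ -10.3 kJ

Isobaric: W = nRΔT = (2.03)(8.314)(-245) = -4135 J.
ΔU = nCᵥΔT with Cᵥ = 3R/2: ΔU = (2.03)(12.47)(-245) = -6202 J.
Q = ΔU + W = -6202 − 4135 = -10337 J.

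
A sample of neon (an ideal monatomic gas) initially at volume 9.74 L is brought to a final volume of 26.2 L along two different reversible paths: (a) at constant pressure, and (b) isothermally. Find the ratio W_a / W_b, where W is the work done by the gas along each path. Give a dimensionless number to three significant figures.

W_a / W_b ≈ 1.71

Path (a) isobaric: W = P₁(V₂ − V₁) → W_a/(P₁V₁) = 1.69.
Path (b) isothermal: W = P₁V₁ ln(V₂/V₁) → W_b/(P₁V₁) = 0.9895.
W_a / W_b = 1.69 / 0.9895 = 1.708.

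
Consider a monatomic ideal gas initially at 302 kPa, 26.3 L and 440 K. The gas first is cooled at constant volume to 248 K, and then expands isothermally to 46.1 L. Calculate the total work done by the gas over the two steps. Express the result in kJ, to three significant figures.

W_total ≈ 2.51 kJ

Step 1 (isochoric): W = 0 (constant volume).
After step 1: P = 170.2 kPa (V unchanged).
Step 2 (isothermal): W = P₁V₁ ln(V₂/V₁) = (4477) ln(46.1/26.3) = 2513 J.
W_total = 0 + 2513 = 2513 J.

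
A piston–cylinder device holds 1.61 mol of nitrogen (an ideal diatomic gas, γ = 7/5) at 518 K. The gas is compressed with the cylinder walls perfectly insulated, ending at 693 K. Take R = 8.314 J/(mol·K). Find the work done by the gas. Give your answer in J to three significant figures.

W ≈ -5860 J

Adiabatic ⇒ Q = 0, so W_by = −ΔU = nCᵥ(T₁ − T₂).
Cᵥ = 5R/2 = 20.79 J/(mol·K).
W = (1.61)(20.79)(518 − 693) = -5856 J.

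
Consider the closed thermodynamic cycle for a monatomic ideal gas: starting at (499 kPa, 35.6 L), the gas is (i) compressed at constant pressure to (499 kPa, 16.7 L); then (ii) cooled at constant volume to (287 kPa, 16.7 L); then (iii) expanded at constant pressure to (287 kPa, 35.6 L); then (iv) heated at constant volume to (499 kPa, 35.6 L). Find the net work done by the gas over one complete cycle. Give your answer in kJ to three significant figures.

W_net ≈ -4.01 kJ

Constant-volume legs do no work.
W(i) = (499)(16.7 − 35.6) = -9431 J; W(iii) = (287)(35.6 − 16.7) = 5424 J.
W_net = -9431 + 5424 = -4007 J (the counter-clockwise enclosed area).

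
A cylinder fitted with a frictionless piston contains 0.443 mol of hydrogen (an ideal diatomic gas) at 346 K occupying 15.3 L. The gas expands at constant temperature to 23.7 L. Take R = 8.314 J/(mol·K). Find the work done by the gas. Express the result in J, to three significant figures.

Isothermal: W = nRT ln(V₂/V₁).
W = (0.443)(8.314)(346) × ln(23.7/15.3)
  = 1274 × 0.4376
W_by_gas = 557.7 J.

W ≈ 558 J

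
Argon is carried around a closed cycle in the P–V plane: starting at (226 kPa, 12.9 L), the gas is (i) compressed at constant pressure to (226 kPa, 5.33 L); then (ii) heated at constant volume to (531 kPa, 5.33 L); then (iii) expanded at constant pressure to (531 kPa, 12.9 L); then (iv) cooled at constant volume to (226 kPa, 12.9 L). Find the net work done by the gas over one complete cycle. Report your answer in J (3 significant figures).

Constant-volume legs do no work.
W(i) = (226)(5.33 − 12.9) = -1711 J; W(iii) = (531)(12.9 − 5.33) = 4020 J.
W_net = -1711 + 4020 = 2309 J (the clockwise enclosed area).

W_net ≈ 2310 J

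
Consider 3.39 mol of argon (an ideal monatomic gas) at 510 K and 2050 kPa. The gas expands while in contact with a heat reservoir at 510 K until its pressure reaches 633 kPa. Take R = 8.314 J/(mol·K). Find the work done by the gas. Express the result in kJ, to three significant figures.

W ≈ 16.9 kJ

Isothermal process: W = nRT ln(V₂/V₁) = nRT ln(P₁/P₂).
W = (3.39)(8.314)(510) × ln(2050/633)
  = 14374 × ln(3.239) = 14374 × 1.175
W_by_gas = 16891 J.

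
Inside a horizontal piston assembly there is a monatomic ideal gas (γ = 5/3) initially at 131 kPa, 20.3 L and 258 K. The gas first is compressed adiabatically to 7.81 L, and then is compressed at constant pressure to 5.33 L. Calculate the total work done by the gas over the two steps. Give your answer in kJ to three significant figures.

W_total ≈ -5.15 kJ

Step 1 (adiabatic): W = (P₁V₁ − P₂V₂)/(γ−1) = (2659 − 5027)/0.667 = -3552 J.
After step 1: P = 643.7 kPa, V = 7.81 L, T = 487.7 K.
Step 2 (isobaric): W = PΔV = (643.7 kPa)(5.33 − 7.81 L) = -1596 J.
W_total = -3552 − 1596 = -5148 J.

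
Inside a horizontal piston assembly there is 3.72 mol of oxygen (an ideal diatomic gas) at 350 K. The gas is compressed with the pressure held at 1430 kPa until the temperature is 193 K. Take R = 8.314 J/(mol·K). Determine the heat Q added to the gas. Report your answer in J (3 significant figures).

Isobaric: W = nRΔT = (3.72)(8.314)(-157) = -4856 J.
ΔU = nCᵥΔT with Cᵥ = 5R/2: ΔU = (3.72)(20.79)(-157) = -12139 J.
Q = ΔU + W = -12139 − 4856 = -16995 J.

Q ≈ -17000 J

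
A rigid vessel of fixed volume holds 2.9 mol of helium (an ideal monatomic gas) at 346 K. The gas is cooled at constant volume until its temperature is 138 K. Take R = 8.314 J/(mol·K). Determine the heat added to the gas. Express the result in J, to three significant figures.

Constant volume ⇒ W = 0, so Q = ΔU = nCᵥΔT with Cᵥ = 3R/2 = 12.47 J/(mol·K).
ΔU = (2.9)(12.47)(138 − 346) = -7523 J.

Q ≈ -7520 J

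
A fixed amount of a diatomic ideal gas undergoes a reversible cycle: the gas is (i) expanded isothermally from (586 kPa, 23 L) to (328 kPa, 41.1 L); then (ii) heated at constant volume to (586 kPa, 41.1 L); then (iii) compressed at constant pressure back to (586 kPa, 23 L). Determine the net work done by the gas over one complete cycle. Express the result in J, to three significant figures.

Leg (i): W = PᵢVᵢ ln(V_f/Vᵢ) = (13478) ln(41.1/23) = 7824 J.
Leg (ii): W = 0.
Leg (iii): W = PΔV = (586)(23 − 41.1) = -10607 J.
W_net = 7824 − 10607 = -2782 J.

W_net ≈ -2780 J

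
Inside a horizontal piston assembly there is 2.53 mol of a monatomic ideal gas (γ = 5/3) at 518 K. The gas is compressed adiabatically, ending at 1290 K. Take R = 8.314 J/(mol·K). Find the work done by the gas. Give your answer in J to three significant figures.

Adiabatic ⇒ Q = 0, so W_by = −ΔU = nCᵥ(T₁ − T₂).
Cᵥ = 3R/2 = 12.47 J/(mol·K).
W = (2.53)(12.47)(518 − 1290) = -24358 J.

W ≈ -24400 J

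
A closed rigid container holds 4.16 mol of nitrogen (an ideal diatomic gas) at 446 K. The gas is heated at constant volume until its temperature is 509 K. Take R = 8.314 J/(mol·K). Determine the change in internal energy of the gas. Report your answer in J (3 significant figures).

Constant volume ⇒ W = 0, so Q = ΔU = nCᵥΔT with Cᵥ = 5R/2 = 20.79 J/(mol·K).
ΔU = (4.16)(20.79)(509 − 446) = 5447 J.

ΔU ≈ 5450 J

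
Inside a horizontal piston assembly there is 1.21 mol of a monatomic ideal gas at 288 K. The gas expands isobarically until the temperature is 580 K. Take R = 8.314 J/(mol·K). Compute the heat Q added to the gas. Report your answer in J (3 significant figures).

Q ≈ 7340 J

Isobaric: W = nRΔT = (1.21)(8.314)(292) = 2938 J.
ΔU = nCᵥΔT with Cᵥ = 3R/2: ΔU = (1.21)(12.47)(292) = 4406 J.
Q = ΔU + W = 4406 + 2938 = 7344 J.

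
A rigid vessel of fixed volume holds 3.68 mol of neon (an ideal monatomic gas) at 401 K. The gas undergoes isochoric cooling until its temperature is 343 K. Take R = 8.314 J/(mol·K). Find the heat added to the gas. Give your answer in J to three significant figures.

Q ≈ -2660 J

Constant volume ⇒ W = 0, so Q = ΔU = nCᵥΔT with Cᵥ = 3R/2 = 12.47 J/(mol·K).
ΔU = (3.68)(12.47)(343 − 401) = -2662 J.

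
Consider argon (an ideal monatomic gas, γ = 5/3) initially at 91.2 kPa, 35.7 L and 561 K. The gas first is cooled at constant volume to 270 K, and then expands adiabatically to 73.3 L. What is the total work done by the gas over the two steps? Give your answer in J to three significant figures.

W_total ≈ 895 J

Step 1 (isochoric): W = 0 (constant volume).
After step 1: P = 43.89 kPa (V unchanged).
Step 2 (adiabatic): W = (P₁V₁ − P₂V₂)/(γ−1) = (1567 − 970)/0.667 = 895.5 J.
W_total = 0 + 895.5 = 895.5 J.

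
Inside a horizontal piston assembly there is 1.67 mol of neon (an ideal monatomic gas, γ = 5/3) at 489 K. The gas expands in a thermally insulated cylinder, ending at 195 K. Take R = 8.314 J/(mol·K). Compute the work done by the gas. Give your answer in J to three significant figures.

Adiabatic ⇒ Q = 0, so W_by = −ΔU = nCᵥ(T₁ − T₂).
Cᵥ = 3R/2 = 12.47 J/(mol·K).
W = (1.67)(12.47)(489 − 195) = 6123 J.

W ≈ 6120 J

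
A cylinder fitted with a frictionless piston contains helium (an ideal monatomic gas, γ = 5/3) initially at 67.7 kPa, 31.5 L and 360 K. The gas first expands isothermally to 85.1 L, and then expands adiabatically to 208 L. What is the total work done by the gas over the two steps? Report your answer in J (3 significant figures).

W_total ≈ 3560 J

Step 1 (isothermal): W = P₁V₁ ln(V₂/V₁) = (2133) ln(85.1/31.5) = 2119 J.
After step 1: P = 25.06 kPa, V = 85.1 L, T = 360 K.
Step 2 (adiabatic): W = (P₁V₁ − P₂V₂)/(γ−1) = (2133 − 1175)/0.667 = 1436 J.
W_total = 2119 + 1436 = 3555 J.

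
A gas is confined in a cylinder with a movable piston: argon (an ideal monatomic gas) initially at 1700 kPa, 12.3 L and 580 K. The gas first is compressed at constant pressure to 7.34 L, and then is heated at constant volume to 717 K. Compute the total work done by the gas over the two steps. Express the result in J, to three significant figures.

Step 1 (isobaric): W = PΔV = (1700 kPa)(7.34 − 12.3 L) = -8432 J.
Step 2 (isochoric): W = 0 (constant volume).
W_total = -8432 + 0 = -8432 J.

W_total ≈ -8430 J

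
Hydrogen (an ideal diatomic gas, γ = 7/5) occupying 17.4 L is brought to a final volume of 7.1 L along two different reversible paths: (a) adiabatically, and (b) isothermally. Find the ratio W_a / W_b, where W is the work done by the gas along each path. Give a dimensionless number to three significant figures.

Path (a) adiabatic: W = P₁V₁(1 − (V₁/V₂)^(γ−1))/(γ−1) → W_a/(P₁V₁) = -1.078.
Path (b) isothermal: W = P₁V₁ ln(V₂/V₁) → W_b/(P₁V₁) = -0.8964.
W_a / W_b = -1.078 / -0.8964 = 1.203.

W_a / W_b ≈ 1.20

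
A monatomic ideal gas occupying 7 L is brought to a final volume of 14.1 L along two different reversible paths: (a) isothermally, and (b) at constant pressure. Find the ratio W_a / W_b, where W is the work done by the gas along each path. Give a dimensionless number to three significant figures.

W_a / W_b ≈ 0.690

Path (a) isothermal: W = P₁V₁ ln(V₂/V₁) → W_a/(P₁V₁) = 0.7003.
Path (b) isobaric: W = P₁(V₂ − V₁) → W_b/(P₁V₁) = 1.014.
W_a / W_b = 0.7003 / 1.014 = 0.6904.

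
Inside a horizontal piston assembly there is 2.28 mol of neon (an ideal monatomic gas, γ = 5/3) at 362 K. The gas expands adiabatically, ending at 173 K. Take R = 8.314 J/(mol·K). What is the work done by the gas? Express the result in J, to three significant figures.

W ≈ 5370 J

Adiabatic ⇒ Q = 0, so W_by = −ΔU = nCᵥ(T₁ − T₂).
Cᵥ = 3R/2 = 12.47 J/(mol·K).
W = (2.28)(12.47)(362 − 173) = 5374 J.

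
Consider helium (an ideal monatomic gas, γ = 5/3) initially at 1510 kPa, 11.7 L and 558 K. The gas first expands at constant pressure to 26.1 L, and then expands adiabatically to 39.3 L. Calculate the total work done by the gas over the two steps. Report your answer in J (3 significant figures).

W_total ≈ 35900 J

Step 1 (isobaric): W = PΔV = (1510 kPa)(26.1 − 11.7 L) = 21744 J.
After step 1: P = 1510 kPa, V = 26.1 L, T = 1245 K.
Step 2 (adiabatic): W = (P₁V₁ − P₂V₂)/(γ−1) = (39411 − 30000)/0.667 = 14117 J.
W_total = 21744 + 14117 = 35861 J.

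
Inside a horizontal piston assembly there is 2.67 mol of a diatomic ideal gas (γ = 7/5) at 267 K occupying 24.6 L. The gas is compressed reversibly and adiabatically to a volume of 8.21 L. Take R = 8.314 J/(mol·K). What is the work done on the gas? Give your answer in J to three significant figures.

W ≈ 8170 J

Adiabatic: TV^(γ−1) = const with γ = 7/5.
T₂ = T₁ (V₁/V₂)^(γ−1) = 267 × (24.6/8.21)^0.4 = 267 × 1.551 = 414.1 K.
W_by = nCᵥ(T₁ − T₂) = (2.67)(20.79)(267 − 414.1) = -8166 J.
Work on gas = −W_by = 8166 J.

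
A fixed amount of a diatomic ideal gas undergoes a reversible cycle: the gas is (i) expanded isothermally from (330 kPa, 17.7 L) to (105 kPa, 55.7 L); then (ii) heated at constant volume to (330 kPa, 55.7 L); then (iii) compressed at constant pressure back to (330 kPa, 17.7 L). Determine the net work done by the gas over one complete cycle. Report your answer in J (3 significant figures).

Leg (i): W = PᵢVᵢ ln(V_f/Vᵢ) = (5841) ln(55.7/17.7) = 6696 J.
Leg (ii): W = 0.
Leg (iii): W = PΔV = (330)(17.7 − 55.7) = -12540 J.
W_net = 6696 − 12540 = -5844 J.

W_net ≈ -5840 J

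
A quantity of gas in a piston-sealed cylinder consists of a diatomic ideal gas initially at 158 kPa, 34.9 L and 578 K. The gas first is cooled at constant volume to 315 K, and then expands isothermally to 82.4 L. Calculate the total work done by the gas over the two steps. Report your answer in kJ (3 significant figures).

Step 1 (isochoric): W = 0 (constant volume).
After step 1: P = 86.11 kPa (V unchanged).
Step 2 (isothermal): W = P₁V₁ ln(V₂/V₁) = (3005) ln(82.4/34.9) = 2582 J.
W_total = 0 + 2582 = 2582 J.

W_total ≈ 2.58 kJ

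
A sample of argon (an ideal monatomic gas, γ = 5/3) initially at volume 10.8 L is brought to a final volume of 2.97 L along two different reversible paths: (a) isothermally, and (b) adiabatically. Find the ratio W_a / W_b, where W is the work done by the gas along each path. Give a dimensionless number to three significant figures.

Path (a) isothermal: W = P₁V₁ ln(V₂/V₁) → W_a/(P₁V₁) = -1.291.
Path (b) adiabatic: W = P₁V₁(1 − (V₁/V₂)^(γ−1))/(γ−1) → W_b/(P₁V₁) = -2.047.
W_a / W_b = -1.291 / -2.047 = 0.6307.

W_a / W_b ≈ 0.631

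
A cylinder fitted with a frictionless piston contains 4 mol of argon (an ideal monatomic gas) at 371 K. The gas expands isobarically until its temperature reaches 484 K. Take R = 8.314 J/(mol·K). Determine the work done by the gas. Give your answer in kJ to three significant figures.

Isobaric: W = P ΔV = nR ΔT.
W = (4)(8.314)(484 − 371) = 3758 J.

W ≈ 3.76 kJ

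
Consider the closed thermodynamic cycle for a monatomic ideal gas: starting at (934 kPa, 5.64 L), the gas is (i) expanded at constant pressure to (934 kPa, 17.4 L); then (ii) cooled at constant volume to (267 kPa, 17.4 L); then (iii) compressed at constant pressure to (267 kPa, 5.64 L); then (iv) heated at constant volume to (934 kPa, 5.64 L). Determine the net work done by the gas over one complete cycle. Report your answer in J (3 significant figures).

W_net ≈ 7840 J

Constant-volume legs do no work.
W(i) = (934)(17.4 − 5.64) = 10984 J; W(iii) = (267)(5.64 − 17.4) = -3140 J.
W_net = 10984 − 3140 = 7844 J (the clockwise enclosed area).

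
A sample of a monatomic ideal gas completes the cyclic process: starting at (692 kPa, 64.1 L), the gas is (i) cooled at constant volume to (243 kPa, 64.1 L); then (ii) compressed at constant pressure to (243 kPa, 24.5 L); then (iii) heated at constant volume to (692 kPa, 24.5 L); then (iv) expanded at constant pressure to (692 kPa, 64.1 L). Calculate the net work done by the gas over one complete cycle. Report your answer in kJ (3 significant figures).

Constant-volume legs do no work.
W(ii) = (243)(24.5 − 64.1) = -9623 J; W(iv) = (692)(64.1 − 24.5) = 27403 J.
W_net = -9623 + 27403 = 17780 J (the clockwise enclosed area).

W_net ≈ 17.8 kJ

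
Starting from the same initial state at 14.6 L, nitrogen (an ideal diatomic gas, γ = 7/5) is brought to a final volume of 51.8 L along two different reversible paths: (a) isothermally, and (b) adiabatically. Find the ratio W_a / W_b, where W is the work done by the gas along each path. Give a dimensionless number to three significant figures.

W_a / W_b ≈ 1.27

Path (a) isothermal: W = P₁V₁ ln(V₂/V₁) → W_a/(P₁V₁) = 1.266.
Path (b) adiabatic: W = P₁V₁(1 − (V₁/V₂)^(γ−1))/(γ−1) → W_b/(P₁V₁) = 0.9936.
W_a / W_b = 1.266 / 0.9936 = 1.275.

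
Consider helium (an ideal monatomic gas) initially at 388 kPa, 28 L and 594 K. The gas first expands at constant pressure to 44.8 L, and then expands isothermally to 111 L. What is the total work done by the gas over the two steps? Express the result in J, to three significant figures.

Step 1 (isobaric): W = PΔV = (388 kPa)(44.8 − 28 L) = 6518 J.
After step 1: P = 388 kPa, V = 44.8 L, T = 950.4 K.
Step 2 (isothermal): W = P₁V₁ ln(V₂/V₁) = (17382) ln(111/44.8) = 15771 J.
W_total = 6518 + 15771 = 22290 J.

W_total ≈ 22300 J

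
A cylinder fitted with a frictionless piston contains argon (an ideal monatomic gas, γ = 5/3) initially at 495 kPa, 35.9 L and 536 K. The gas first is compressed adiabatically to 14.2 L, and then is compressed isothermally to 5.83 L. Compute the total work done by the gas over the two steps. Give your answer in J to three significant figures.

W_total ≈ -52200 J

Step 1 (adiabatic): W = (P₁V₁ − P₂V₂)/(γ−1) = (17770 − 32979)/0.667 = -22813 J.
After step 1: P = 2322 kPa, V = 14.2 L, T = 994.7 K.
Step 2 (isothermal): W = P₁V₁ ln(V₂/V₁) = (32979) ln(5.83/14.2) = -29359 J.
W_total = -22813 − 29359 = -52171 J.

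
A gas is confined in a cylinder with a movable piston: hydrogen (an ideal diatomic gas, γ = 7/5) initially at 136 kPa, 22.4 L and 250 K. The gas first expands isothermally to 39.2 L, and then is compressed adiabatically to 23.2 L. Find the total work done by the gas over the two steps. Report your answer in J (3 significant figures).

W_total ≈ -73.1 J

Step 1 (isothermal): W = P₁V₁ ln(V₂/V₁) = (3046) ln(39.2/22.4) = 1705 J.
After step 1: P = 77.71 kPa, V = 39.2 L, T = 250 K.
Step 2 (adiabatic): W = (P₁V₁ − P₂V₂)/(γ−1) = (3046 − 3758)/0.4 = -1778 J.
W_total = 1705 − 1778 = -73.09 J.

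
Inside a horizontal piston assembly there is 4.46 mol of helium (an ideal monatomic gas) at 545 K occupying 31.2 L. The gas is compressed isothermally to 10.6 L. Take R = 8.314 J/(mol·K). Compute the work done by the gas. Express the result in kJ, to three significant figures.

Isothermal: W = nRT ln(V₂/V₁).
W = (4.46)(8.314)(545) × ln(10.6/31.2)
  = 20209 × -1.08
W_by_gas = -21817 J.

W ≈ -21.8 kJ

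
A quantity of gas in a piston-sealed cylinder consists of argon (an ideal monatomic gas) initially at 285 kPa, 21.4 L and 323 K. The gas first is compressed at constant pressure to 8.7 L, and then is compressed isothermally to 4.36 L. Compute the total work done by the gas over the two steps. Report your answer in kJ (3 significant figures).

W_total ≈ -5.33 kJ

Step 1 (isobaric): W = PΔV = (285 kPa)(8.7 − 21.4 L) = -3620 J.
After step 1: P = 285 kPa, V = 8.7 L, T = 131.3 K.
Step 2 (isothermal): W = P₁V₁ ln(V₂/V₁) = (2480) ln(4.36/8.7) = -1713 J.
W_total = -3620 − 1713 = -5332 J.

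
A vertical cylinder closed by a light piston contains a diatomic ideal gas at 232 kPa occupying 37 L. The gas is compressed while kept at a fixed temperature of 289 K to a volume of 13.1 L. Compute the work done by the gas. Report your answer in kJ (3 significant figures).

Isothermal: W = nRT ln(V₂/V₁) = P₁V₁ ln(V₂/V₁).
P₁V₁ = (232 kPa)(37 L) = 8584 J.
W = 8584 × ln(13.1/37) = 8584 × -1.038
W_by_gas = -8913 J.

W ≈ -8.91 kJ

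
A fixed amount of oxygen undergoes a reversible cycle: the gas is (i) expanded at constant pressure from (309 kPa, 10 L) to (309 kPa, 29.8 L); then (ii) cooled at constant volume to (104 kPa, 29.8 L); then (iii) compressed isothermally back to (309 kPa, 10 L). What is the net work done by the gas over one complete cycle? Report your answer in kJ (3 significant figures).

Leg (i): W = PΔV = (309)(29.8 − 10) = 6118 J.
Leg (ii): W = 0.
Leg (iii): W = PᵢVᵢ ln(V_f/Vᵢ) = (3099) ln(10/29.8) = -3384 J.
W_net = 6118 − 3384 = 2734 J.

W_net ≈ 2.73 kJ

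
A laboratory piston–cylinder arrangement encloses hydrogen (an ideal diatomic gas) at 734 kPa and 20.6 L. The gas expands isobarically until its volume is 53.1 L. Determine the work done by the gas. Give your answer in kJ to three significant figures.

Isobaric: W = P ΔV.
W = (734 kPa)(53.1 − 20.6 L) = (734)(32.5) = 23855 J.

W ≈ 23.9 kJ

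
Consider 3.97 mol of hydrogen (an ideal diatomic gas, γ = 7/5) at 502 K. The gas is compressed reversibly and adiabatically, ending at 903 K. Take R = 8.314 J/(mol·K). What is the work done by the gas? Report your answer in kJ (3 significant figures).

W ≈ -33.1 kJ

Adiabatic ⇒ Q = 0, so W_by = −ΔU = nCᵥ(T₁ − T₂).
Cᵥ = 5R/2 = 20.79 J/(mol·K).
W = (3.97)(20.79)(502 − 903) = -33089 J.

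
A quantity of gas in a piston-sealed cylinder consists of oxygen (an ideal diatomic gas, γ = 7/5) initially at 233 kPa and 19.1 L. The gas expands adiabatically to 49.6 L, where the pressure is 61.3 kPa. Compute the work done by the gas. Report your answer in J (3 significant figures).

Adiabatic: W = (P₁V₁ − P₂V₂)/(γ − 1) with γ = 7/5.
P₁V₁ = 4450 J, P₂V₂ = 3040 J.
W = (4450 − 3040) / 0.4 = 3525 J.

W ≈ 3520 J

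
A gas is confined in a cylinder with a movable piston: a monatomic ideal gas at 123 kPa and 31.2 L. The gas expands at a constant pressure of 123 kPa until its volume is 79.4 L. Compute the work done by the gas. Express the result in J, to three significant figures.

Isobaric: W = P ΔV.
W = (123 kPa)(79.4 − 31.2 L) = (123)(48.2) = 5929 J.

W ≈ 5930 J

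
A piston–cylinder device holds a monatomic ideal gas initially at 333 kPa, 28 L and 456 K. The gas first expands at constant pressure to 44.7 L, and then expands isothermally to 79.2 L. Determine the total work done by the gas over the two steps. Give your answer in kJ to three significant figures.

Step 1 (isobaric): W = PΔV = (333 kPa)(44.7 − 28 L) = 5561 J.
After step 1: P = 333 kPa, V = 44.7 L, T = 728 K.
Step 2 (isothermal): W = P₁V₁ ln(V₂/V₁) = (14885) ln(79.2/44.7) = 8514 J.
W_total = 5561 + 8514 = 14075 J.

W_total ≈ 14.1 kJ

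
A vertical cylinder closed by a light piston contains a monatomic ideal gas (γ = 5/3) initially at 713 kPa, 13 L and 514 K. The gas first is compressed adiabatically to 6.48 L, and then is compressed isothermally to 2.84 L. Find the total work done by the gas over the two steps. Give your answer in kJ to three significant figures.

Step 1 (adiabatic): W = (P₁V₁ − P₂V₂)/(γ−1) = (9269 − 14744)/0.667 = -8212 J.
After step 1: P = 2275 kPa, V = 6.48 L, T = 817.6 K.
Step 2 (isothermal): W = P₁V₁ ln(V₂/V₁) = (14744) ln(2.84/6.48) = -12162 J.
W_total = -8212 − 12162 = -20375 J.

W_total ≈ -20.4 kJ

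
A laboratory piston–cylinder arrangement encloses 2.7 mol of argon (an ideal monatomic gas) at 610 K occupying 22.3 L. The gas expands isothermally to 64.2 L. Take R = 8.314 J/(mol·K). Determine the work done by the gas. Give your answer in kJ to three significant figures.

W ≈ 14.5 kJ

Isothermal: W = nRT ln(V₂/V₁).
W = (2.7)(8.314)(610) × ln(64.2/22.3)
  = 13693 × 1.057
W_by_gas = 14479 J.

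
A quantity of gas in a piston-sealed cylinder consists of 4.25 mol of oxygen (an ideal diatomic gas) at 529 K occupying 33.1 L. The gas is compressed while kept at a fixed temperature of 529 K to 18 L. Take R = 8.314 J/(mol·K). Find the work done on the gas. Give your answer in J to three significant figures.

Isothermal: W = nRT ln(V₂/V₁).
W = (4.25)(8.314)(529) × ln(18/33.1)
  = 18692 × -0.6092
W_by_gas = -11386 J; work on gas = −W_by = 11386 J.

W ≈ 11400 J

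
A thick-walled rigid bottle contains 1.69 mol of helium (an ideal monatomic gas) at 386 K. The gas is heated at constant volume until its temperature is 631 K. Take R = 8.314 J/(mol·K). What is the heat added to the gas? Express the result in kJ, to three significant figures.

Constant volume ⇒ W = 0, so Q = ΔU = nCᵥΔT with Cᵥ = 3R/2 = 12.47 J/(mol·K).
ΔU = (1.69)(12.47)(631 − 386) = 5164 J.

Q ≈ 5.16 kJ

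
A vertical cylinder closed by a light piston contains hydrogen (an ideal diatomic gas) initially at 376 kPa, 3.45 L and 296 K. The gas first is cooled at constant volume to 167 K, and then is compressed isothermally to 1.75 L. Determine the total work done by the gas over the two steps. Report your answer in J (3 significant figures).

W_total ≈ -497 J

Step 1 (isochoric): W = 0 (constant volume).
After step 1: P = 212.1 kPa (V unchanged).
Step 2 (isothermal): W = P₁V₁ ln(V₂/V₁) = (731.9) ln(1.75/3.45) = -496.8 J.
W_total = 0 − 496.8 = -496.8 J.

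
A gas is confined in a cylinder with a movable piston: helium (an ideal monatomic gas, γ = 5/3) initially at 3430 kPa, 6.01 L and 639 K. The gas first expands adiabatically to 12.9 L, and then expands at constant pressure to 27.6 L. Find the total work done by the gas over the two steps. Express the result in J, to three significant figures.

W_total ≈ 26500 J

Step 1 (adiabatic): W = (P₁V₁ − P₂V₂)/(γ−1) = (20614 − 12389)/0.667 = 12338 J.
After step 1: P = 960.4 kPa, V = 12.9 L, T = 384 K.
Step 2 (isobaric): W = PΔV = (960.4 kPa)(27.6 − 12.9 L) = 14117 J.
W_total = 12338 + 14117 = 26456 J.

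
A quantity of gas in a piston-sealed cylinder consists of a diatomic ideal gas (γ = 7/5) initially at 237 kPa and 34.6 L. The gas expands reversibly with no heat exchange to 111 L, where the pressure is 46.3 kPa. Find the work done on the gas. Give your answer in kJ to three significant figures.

W ≈ -7.65 kJ

Adiabatic: W = (P₁V₁ − P₂V₂)/(γ − 1) with γ = 7/5.
P₁V₁ = 8200 J, P₂V₂ = 5139 J.
W = (8200 − 5139) / 0.4 = 7652 J.
Work on gas = −W_by = -7652 J.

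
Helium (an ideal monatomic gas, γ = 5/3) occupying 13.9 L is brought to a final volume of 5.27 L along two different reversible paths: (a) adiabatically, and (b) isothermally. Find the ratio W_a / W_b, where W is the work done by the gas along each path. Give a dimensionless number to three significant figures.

W_a / W_b ≈ 1.41

Path (a) adiabatic: W = P₁V₁(1 − (V₁/V₂)^(γ−1))/(γ−1) → W_a/(P₁V₁) = -1.363.
Path (b) isothermal: W = P₁V₁ ln(V₂/V₁) → W_b/(P₁V₁) = -0.9699.
W_a / W_b = -1.363 / -0.9699 = 1.406.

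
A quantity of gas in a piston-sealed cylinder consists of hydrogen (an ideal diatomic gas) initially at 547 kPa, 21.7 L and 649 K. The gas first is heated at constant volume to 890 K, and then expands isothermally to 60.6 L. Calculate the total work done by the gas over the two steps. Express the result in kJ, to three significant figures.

W_total ≈ 16.7 kJ

Step 1 (isochoric): W = 0 (constant volume).
After step 1: P = 750.1 kPa (V unchanged).
Step 2 (isothermal): W = P₁V₁ ln(V₂/V₁) = (16278) ln(60.6/21.7) = 16717 J.
W_total = 0 + 16717 = 16717 J.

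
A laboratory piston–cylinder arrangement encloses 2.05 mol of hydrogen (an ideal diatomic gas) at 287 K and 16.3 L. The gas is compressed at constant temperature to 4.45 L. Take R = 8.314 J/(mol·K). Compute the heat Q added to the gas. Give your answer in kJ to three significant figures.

Q ≈ -6.35 kJ

Isothermal ⇒ ΔU = 0, so Q = W = nRT ln(V₂/V₁).
Q = (2.05)(8.314)(287) ln(4.45/16.3) = 4892 × -1.298 = -6350 J.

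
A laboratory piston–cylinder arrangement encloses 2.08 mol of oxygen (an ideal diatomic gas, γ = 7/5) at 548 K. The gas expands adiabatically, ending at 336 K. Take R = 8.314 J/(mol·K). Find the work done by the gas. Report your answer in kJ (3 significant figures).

Adiabatic ⇒ Q = 0, so W_by = −ΔU = nCᵥ(T₁ − T₂).
Cᵥ = 5R/2 = 20.79 J/(mol·K).
W = (2.08)(20.79)(548 − 336) = 9165 J.

W ≈ 9.17 kJ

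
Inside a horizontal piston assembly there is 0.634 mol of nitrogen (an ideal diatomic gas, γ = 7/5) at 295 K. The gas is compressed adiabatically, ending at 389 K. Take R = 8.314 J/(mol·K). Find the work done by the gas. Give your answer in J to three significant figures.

W ≈ -1240 J

Adiabatic ⇒ Q = 0, so W_by = −ΔU = nCᵥ(T₁ − T₂).
Cᵥ = 5R/2 = 20.79 J/(mol·K).
W = (0.634)(20.79)(295 − 389) = -1239 J.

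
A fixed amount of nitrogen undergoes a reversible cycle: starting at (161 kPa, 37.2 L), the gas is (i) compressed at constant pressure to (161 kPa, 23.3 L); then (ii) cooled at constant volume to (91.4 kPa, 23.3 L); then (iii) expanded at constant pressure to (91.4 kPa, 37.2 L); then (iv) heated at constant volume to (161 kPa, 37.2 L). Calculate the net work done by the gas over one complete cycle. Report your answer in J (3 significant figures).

Constant-volume legs do no work.
W(i) = (161)(23.3 − 37.2) = -2238 J; W(iii) = (91.4)(37.2 − 23.3) = 1270 J.
W_net = -2238 + 1270 = -967.4 J (the counter-clockwise enclosed area).

W_net ≈ -967 J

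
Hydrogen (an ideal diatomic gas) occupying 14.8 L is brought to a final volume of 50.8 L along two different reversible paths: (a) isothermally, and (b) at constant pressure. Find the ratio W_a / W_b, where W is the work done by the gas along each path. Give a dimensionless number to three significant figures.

Path (a) isothermal: W = P₁V₁ ln(V₂/V₁) → W_a/(P₁V₁) = 1.233.
Path (b) isobaric: W = P₁(V₂ − V₁) → W_b/(P₁V₁) = 2.432.
W_a / W_b = 1.233 / 2.432 = 0.507.

W_a / W_b ≈ 0.507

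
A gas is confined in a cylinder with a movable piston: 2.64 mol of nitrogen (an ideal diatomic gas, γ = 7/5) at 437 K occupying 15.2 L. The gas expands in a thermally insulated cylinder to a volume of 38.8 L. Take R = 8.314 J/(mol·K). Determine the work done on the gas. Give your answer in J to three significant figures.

Adiabatic: TV^(γ−1) = const with γ = 7/5.
T₂ = T₁ (V₁/V₂)^(γ−1) = 437 × (15.2/38.8)^0.4 = 437 × 0.6874 = 300.4 K.
W_by = nCᵥ(T₁ − T₂) = (2.64)(20.79)(437 − 300.4) = 7496 J.
Work on gas = −W_by = -7496 J.

W ≈ -7500 J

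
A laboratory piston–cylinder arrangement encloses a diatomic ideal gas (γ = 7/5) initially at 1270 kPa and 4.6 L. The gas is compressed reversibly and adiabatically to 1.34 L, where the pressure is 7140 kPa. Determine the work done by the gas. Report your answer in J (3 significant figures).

Adiabatic: W = (P₁V₁ − P₂V₂)/(γ − 1) with γ = 7/5.
P₁V₁ = 5842 J, P₂V₂ = 9568 J.
W = (5842 − 9568) / 0.4 = -9314 J.

W ≈ -9310 J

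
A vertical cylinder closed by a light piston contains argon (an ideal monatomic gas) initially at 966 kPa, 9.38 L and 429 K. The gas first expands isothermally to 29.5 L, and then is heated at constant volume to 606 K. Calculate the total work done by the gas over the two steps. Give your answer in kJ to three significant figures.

Step 1 (isothermal): W = P₁V₁ ln(V₂/V₁) = (9061) ln(29.5/9.38) = 10382 J.
Step 2 (isochoric): W = 0 (constant volume).
W_total = 10382 + 0 = 10382 J.

W_total ≈ 10.4 kJ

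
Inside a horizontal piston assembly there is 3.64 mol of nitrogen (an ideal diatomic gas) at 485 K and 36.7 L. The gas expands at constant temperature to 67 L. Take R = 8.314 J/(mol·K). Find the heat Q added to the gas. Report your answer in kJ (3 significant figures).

Q ≈ 8.83 kJ

Isothermal ⇒ ΔU = 0, so Q = W = nRT ln(V₂/V₁).
Q = (3.64)(8.314)(485) ln(67/36.7) = 14678 × 0.6019 = 8835 J.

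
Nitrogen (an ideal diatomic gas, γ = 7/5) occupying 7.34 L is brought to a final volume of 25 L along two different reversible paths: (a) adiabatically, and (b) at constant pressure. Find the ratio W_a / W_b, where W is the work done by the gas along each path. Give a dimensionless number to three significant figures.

Path (a) adiabatic: W = P₁V₁(1 − (V₁/V₂)^(γ−1))/(γ−1) → W_a/(P₁V₁) = 0.9688.
Path (b) isobaric: W = P₁(V₂ − V₁) → W_b/(P₁V₁) = 2.406.
W_a / W_b = 0.9688 / 2.406 = 0.4026.

W_a / W_b ≈ 0.403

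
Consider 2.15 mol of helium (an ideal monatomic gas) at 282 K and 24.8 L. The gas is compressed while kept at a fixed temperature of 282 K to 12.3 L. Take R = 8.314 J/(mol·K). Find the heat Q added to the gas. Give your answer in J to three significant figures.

Isothermal ⇒ ΔU = 0, so Q = W = nRT ln(V₂/V₁).
Q = (2.15)(8.314)(282) ln(12.3/24.8) = 5041 × -0.7012 = -3535 J.

Q ≈ -3530 J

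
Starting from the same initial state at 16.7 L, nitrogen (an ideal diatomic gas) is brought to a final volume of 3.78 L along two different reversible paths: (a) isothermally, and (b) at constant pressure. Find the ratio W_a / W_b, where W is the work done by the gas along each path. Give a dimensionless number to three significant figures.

Path (a) isothermal: W = P₁V₁ ln(V₂/V₁) → W_a/(P₁V₁) = -1.486.
Path (b) isobaric: W = P₁(V₂ − V₁) → W_b/(P₁V₁) = -0.7737.
W_a / W_b = -1.486 / -0.7737 = 1.92.

W_a / W_b ≈ 1.92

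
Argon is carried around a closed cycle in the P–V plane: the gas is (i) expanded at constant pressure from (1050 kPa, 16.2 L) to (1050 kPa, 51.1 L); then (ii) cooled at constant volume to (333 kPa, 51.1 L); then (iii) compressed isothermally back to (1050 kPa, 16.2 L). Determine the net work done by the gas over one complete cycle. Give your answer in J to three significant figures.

W_net ≈ 17100 J

Leg (i): W = PΔV = (1050)(51.1 − 16.2) = 36645 J.
Leg (ii): W = 0.
Leg (iii): W = PᵢVᵢ ln(V_f/Vᵢ) = (17016) ln(16.2/51.1) = -19548 J.
W_net = 36645 − 19548 = 17097 J.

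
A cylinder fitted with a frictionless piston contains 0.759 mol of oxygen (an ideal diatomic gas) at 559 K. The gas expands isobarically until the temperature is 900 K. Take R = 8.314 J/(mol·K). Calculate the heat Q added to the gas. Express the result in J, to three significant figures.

Isobaric: W = nRΔT = (0.759)(8.314)(341) = 2152 J.
ΔU = nCᵥΔT with Cᵥ = 5R/2: ΔU = (0.759)(20.79)(341) = 5380 J.
Q = ΔU + W = 5380 + 2152 = 7531 J.

Q ≈ 7530 J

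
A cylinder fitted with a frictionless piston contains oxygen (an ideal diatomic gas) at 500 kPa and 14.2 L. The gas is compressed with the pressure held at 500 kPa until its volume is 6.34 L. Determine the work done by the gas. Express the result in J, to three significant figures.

Isobaric: W = P ΔV.
W = (500 kPa)(6.34 − 14.2 L) = (500)(-7.86) = -3930 J.

W ≈ -3930 J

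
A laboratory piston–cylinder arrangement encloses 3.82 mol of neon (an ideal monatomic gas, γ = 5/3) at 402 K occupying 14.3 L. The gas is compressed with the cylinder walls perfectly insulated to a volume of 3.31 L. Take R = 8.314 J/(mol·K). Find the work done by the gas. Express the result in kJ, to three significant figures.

Adiabatic: TV^(γ−1) = const with γ = 5/3.
T₂ = T₁ (V₁/V₂)^(γ−1) = 402 × (14.3/3.31)^0.667 = 402 × 2.653 = 1066 K.
W_by = nCᵥ(T₁ − T₂) = (3.82)(12.47)(402 − 1066) = -31649 J.

W ≈ -31.6 kJ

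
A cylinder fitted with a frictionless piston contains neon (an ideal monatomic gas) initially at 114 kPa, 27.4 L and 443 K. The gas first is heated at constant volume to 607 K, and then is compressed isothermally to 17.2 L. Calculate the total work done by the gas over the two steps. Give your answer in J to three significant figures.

W_total ≈ -1990 J

Step 1 (isochoric): W = 0 (constant volume).
After step 1: P = 156.2 kPa (V unchanged).
Step 2 (isothermal): W = P₁V₁ ln(V₂/V₁) = (4280) ln(17.2/27.4) = -1993 J.
W_total = 0 − 1993 = -1993 J.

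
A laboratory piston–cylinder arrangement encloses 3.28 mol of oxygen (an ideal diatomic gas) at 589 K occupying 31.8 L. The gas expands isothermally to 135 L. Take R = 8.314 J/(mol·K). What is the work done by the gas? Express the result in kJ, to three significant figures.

W ≈ 23.2 kJ

Isothermal: W = nRT ln(V₂/V₁).
W = (3.28)(8.314)(589) × ln(135/31.8)
  = 16062 × 1.446
W_by_gas = 23223 J.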